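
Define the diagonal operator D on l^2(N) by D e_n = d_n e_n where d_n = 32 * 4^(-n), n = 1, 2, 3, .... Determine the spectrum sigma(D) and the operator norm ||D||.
sigma(D) = {32 * 4^(-n) : n ≥ 1} ∪ {0}; ||D|| = 8

A bounded diagonal operator on l^2 with diagonal entries d_n has spectrum equal to the closure of {d_n : n ≥ 1}: every d_n is an eigenvalue (with eigenvector e_n), so {d_n} ⊂ sigma(D); the spectrum is closed, so its closure is too; and for lambda not in the closure, (D - lambda I) has bounded inverse (the diagonal entries 1/(d_n - lambda) are bounded). For our sequence d_n = 32 * 4^(-n), n = 1, 2, 3, ...:
  - {d_n} = {32 * 4^(-n) : n ≥ 1}; the only limit point is 0
  - closure = {32 * 4^(-n) : n ≥ 1} ∪ {0}
For the norm: a diagonal operator has ||D|| = sup_n |d_n|. Here d_n = 32 * 4^(-n) is positive and decreasing, so sup_n |d_n| = d_1 = 32/4 = 8. So ||D|| = 8.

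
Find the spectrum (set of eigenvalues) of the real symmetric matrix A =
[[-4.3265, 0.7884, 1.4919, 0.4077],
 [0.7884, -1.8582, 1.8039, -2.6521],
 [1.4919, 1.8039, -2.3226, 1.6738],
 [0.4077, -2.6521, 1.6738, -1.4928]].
sigma(A) ≈ {-6, -5, 0, 1}

A is real symmetric, so its spectrum consists of real eigenvalues. Expanding the characteristic polynomial of the displayed matrix gives
  det(λ I - A) = p(λ) = λ^4 + (10)λ^3 + (19)λ^2 + (-29.9979)λ + (0).
Solving p(λ) = 0 yields eigenvalues ≈ -6, -5, 0, 1. (A is shown rounded to 4 decimals, so these recover the underlying integer eigenvalues to within that precision.)
Verification: the trace of A = -10 equals the sum of eigenvalues -10, and det(A) ≈ -0.0006 matches the eigenvalue product 0.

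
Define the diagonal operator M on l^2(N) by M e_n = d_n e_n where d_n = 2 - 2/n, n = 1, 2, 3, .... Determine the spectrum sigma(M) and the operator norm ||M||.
sigma(M) = {2 - 2/n : n ≥ 1} ∪ {2}; ||M|| = 2

A bounded diagonal operator on l^2 with diagonal entries d_n has spectrum equal to the closure of {d_n : n ≥ 1}: every d_n is an eigenvalue (with eigenvector e_n), so {d_n} ⊂ sigma(M); the spectrum is closed, so its closure is too; and for lambda not in the closure, (M - lambda I) has bounded inverse (the diagonal entries 1/(d_n - lambda) are bounded). For our sequence d_n = 2 - 2/n, n = 1, 2, 3, ...:
  - {d_n} = {2 - 2/n : n ≥ 1}; the only limit point is 2
  - closure = {2 - 2/n : n ≥ 1} ∪ {2}
For the norm: a diagonal operator has ||M|| = sup_n |d_n|. Here d_n = 2 - 2/n increases monotonically from d_1 = 0 toward 2, with all terms in [0, 2); so sup_n |d_n| = 2 (the supremum is the limit, not attained). So ||M|| = 2.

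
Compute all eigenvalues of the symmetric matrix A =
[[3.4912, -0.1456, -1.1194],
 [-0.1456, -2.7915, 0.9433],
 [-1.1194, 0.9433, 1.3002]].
sigma(A) ≈ {-3, 1, 4}

A is real symmetric, so its spectrum consists of real eigenvalues. Expanding the characteristic polynomial of the displayed matrix gives
  det(λ I - A) = p(λ) = λ^3 + (-2)λ^2 + (-11)λ + (12).
Solving p(λ) = 0 yields eigenvalues ≈ -3, 1, 4. (A is shown rounded to 4 decimals, so these recover the underlying integer eigenvalues to within that precision.)
Verification: the trace of A = 2 equals the sum of eigenvalues 2, and det(A) ≈ -12.0000 matches the eigenvalue product -12.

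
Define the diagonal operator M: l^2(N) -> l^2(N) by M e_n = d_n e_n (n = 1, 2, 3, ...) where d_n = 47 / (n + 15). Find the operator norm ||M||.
||M|| = 47/16 (attained at n = 1)

For M diagonal, ||M|| = sup_n |d_n| = sup_n 47/(n + 15). This is positive and strictly decreasing in n, so the supremum is attained at n = 1: d_1 = 47/(1 + 15) = 47/16. Hence ||M|| = 47/16.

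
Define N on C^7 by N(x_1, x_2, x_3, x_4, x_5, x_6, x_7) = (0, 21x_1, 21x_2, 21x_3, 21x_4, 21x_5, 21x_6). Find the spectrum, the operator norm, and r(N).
sigma(N) = {0}; ||N|| = 21; r(N) = 0. (N is nilpotent with N^7 = 0.)

On C^7, N is a strictly lower-triangular matrix with 21 on the subdiagonal and zeros elsewhere, so its characteristic polynomial is lambda^7 and every eigenvalue is 0: sigma(N) = {0}. For the operator norm, N e_i = 21e_{i+1} for i = 1, ..., 6 and N e_7 = 0, so the singular values of N are 21 (with multiplicity 6) and 0; hence ||N|| = 21. The spectral radius r(N) = max|lambda| = 0. Note ||N|| > r(N) — characteristic of non-normal nilpotent operators. Indeed N^7 = 0.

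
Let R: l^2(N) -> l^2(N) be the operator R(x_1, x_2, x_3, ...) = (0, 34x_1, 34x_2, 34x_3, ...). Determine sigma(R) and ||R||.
sigma(R) = closed disk {z in C : |z| ≤ 34}; ||R|| = 34

Note R = 34·U where U is the unit right shift (U x)_k = x_{k-1} (with x_0 := 0); so ||R|| = 34||U|| and sigma(R) = 34·sigma(U). ||R x||^2 = sum_{k≥1} |34x_k|^2 = 1156||x||^2, so ||R|| = 34 and sigma(R) ⊂ {|z| ≤ 34}. For any |lambda| < 34, the equation (R - lambda I) x = 0 forces x_1 = 0, then 34x_k = lambda x_{k+1} ⇒ x = 0, so R has no eigenvalues. But (R - lambda I) is not surjective for |lambda| < 34: solving (R - lambda I) x = e_1 would require x_n proportional to (lambda/34)^(-n), which is not in l^2. So every |lambda| < 34 lies in the residual spectrum. The boundary |lambda| = 34 is in the approximate point spectrum (the spectrum is closed). Hence sigma(R) is the closed disk of radius 34.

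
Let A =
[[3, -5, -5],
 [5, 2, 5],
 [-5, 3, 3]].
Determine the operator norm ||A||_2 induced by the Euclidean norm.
||A||_2 ≈ 10.0213 (= sqrt(largest eigenvalue of A^T A))

||A||_2 = sigma_max(A) = sqrt(lambda_max(A^T A)). Form the symmetric matrix M = A^T A =
[[59, -20, -5],
 [-20, 38, 44],
 [-5, 44, 59]].
Its characteristic polynomial (trace, sum of principal 2x2 minors, determinant of M give the coefficients) is
  p(λ) = det(λ I - M) = λ^3 - 156λ^2 + 5604λ - 2304.
No integer candidate from the rational root theorem (±divisors of 2304) is a root, so the roots are irrational. The cubic discriminant is Δ = 61421967360 > 0, so there are three distinct real roots. p(0) = -2304 and p(1) = 3145 have opposite signs, so a root lies in (0, 1); Newton's method refines it to λ ≈ 0.4159. p(55) = 391 and p(56) = -2080 have opposite signs, so a root lies in (55, 56); Newton's method refines it to λ ≈ 55.1577. p(100) = -1904 and p(101) = 2645 have opposite signs, so a root lies in (100, 101); Newton's method refines it to λ ≈ 100.4264. Check (Vieta): the three roots sum to 156, matching tr M = 156.
So the eigenvalues of A^T A are ≈ 0.4159, 55.1577, 100.4264 (all ≥ 0, as they must be for A^T A). The largest is λ_max ≈ 100.4264, hence ||A||_2 = sqrt(λ_max) ≈ 10.0213.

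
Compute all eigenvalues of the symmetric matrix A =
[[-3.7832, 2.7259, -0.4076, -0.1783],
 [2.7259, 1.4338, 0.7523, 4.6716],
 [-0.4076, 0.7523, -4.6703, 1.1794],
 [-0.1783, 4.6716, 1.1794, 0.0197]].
sigma(A) ≈ {-6, -5, -2, 6}

A is real symmetric, so its spectrum consists of real eigenvalues. Expanding the characteristic polynomial of the displayed matrix gives
  det(λ I - A) = p(λ) = λ^4 + (7)λ^3 + (-26)λ^2 + (-251.9948)λ + (-359.987).
Solving p(λ) = 0 yields eigenvalues ≈ -6, -5, -2, 6. (A is shown rounded to 4 decimals, so these recover the underlying integer eigenvalues to within that precision.)
Verification: the trace of A = -7 equals the sum of eigenvalues -7, and det(A) ≈ -359.9870 matches the eigenvalue product -360.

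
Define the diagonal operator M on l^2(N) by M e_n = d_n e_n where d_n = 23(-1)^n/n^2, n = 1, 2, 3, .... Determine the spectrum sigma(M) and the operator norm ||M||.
sigma(M) = {23(-1)^n/n^2 : n ≥ 1} ∪ {0}; ||M|| = 23

A bounded diagonal operator on l^2 with diagonal entries d_n has spectrum equal to the closure of {d_n : n ≥ 1}: every d_n is an eigenvalue (with eigenvector e_n), so {d_n} ⊂ sigma(M); the spectrum is closed, so its closure is too; and for lambda not in the closure, (M - lambda I) has bounded inverse (the diagonal entries 1/(d_n - lambda) are bounded). For our sequence d_n = 23(-1)^n/n^2, n = 1, 2, 3, ...:
  - {d_n} = {23(-1)^n/n^2 : n ≥ 1}; the only limit point is 0
  - closure = {23(-1)^n/n^2 : n ≥ 1} ∪ {0}
For the norm: a diagonal operator has ||M|| = sup_n |d_n|. Here |d_n| = 23/n^2 is decreasing, so sup_n |d_n| = |d_1| = 23. So ||M|| = 23.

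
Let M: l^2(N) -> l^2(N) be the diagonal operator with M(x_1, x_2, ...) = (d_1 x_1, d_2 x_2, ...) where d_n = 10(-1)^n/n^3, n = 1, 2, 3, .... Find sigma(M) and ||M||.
sigma(M) = {10(-1)^n/n^3 : n ≥ 1} ∪ {0}; ||M|| = 10

A bounded diagonal operator on l^2 with diagonal entries d_n has spectrum equal to the closure of {d_n : n ≥ 1}: every d_n is an eigenvalue (with eigenvector e_n), so {d_n} ⊂ sigma(M); the spectrum is closed, so its closure is too; and for lambda not in the closure, (M - lambda I) has bounded inverse (the diagonal entries 1/(d_n - lambda) are bounded). For our sequence d_n = 10(-1)^n/n^3, n = 1, 2, 3, ...:
  - {d_n} = {10(-1)^n/n^3 : n ≥ 1}; the only limit point is 0
  - closure = {10(-1)^n/n^3 : n ≥ 1} ∪ {0}
For the norm: a diagonal operator has ||M|| = sup_n |d_n|. Here |d_n| = 10/n^3 is decreasing, so sup_n |d_n| = |d_1| = 10. So ||M|| = 10.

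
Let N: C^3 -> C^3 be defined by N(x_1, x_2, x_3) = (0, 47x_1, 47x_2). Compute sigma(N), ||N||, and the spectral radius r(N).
sigma(N) = {0}; ||N|| = 47; r(N) = 0. (N is nilpotent with N^3 = 0.)

On C^3, N is a strictly lower-triangular matrix with 47 on the subdiagonal and zeros elsewhere, so its characteristic polynomial is lambda^3 and every eigenvalue is 0: sigma(N) = {0}. For the operator norm, N e_i = 47e_{i+1} for i = 1, ..., 2 and N e_3 = 0, so the singular values of N are 47 (with multiplicity 2) and 0; hence ||N|| = 47. The spectral radius r(N) = max|lambda| = 0. Note ||N|| > r(N) — characteristic of non-normal nilpotent operators. Indeed N^3 = 0.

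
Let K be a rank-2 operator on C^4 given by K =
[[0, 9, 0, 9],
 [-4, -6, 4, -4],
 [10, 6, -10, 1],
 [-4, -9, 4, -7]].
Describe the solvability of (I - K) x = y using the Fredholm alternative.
(I - K) is invertible (det(I - K) = 204 ≠ 0), so for every y in C^4 the equation (I - K) x = y has a unique solution.

K has rank 2 and factors as K = U V^T = u1 v1^T + u2 v2^T with u1 = (3, -2, 2, -3), v1 = (2, 3, -2, 2), u2 = (-3, 0, 3, 1), v2 = (2, 0, -2, -1) (multiplying out reproduces the displayed K). The nonzero eigenvalues of U V^T coincide with those of the 2 x 2 matrix G = V^T U = [[v1·u1, v1·u2], [v2·u1, v2·u2]] = [[-10, -10], [5, -13]], and by the Sylvester determinant identity det(I_4 - U V^T) = det(I_2 - V^T U) = det([[11, 10], [-5, 14]]) = (11)(14) - (10)(-5) = 204. (Direct check: I - K =
[[1, -9, 0, -9],
 [4, 7, -4, 4],
 [-10, -6, 11, -1],
 [4, 9, -4, 8]]
has determinant 204.) The finite-dimensional Fredholm alternative says: either (I - K) is invertible, or ker(I - K) ≠ {0} and then range(I - K) = ker((I - K)^*)^⊥, with dim ker(I - K) = dim ker((I - K)^*). Since det(I - K) ≠ 0, 1 is not an eigenvalue of K and ker(I - K) = {0}, so we are in the first case: for every y there is a unique x = (I - K)^(-1) y. (Explicitly, by the Woodbury identity, (I - U V^T)^(-1) = I + U (I_2 - G)^(-1) V^T.)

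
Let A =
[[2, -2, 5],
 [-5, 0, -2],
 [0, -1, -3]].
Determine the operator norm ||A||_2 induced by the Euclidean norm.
||A||_2 ≈ 7.4339 (= sqrt(largest eigenvalue of A^T A))

||A||_2 = sigma_max(A) = sqrt(lambda_max(A^T A)). Form the symmetric matrix M = A^T A =
[[29, -4, 20],
 [-4, 5, -7],
 [20, -7, 38]].
Its characteristic polynomial (trace, sum of principal 2x2 minors, determinant of M give the coefficients) is
  p(λ) = det(λ I - M) = λ^3 - 72λ^2 + 972λ - 2601.
No integer candidate from the rational root theorem (±divisors of 2601) is a root, so the roots are irrational. The cubic discriminant is Δ = 435018357 > 0, so there are three distinct real roots. p(3) = -306 and p(4) = 199 have opposite signs, so a root lies in (3, 4); Newton's method refines it to λ ≈ 3.5762. p(13) = 64 and p(14) = -361 have opposite signs, so a root lies in (13, 14); Newton's method refines it to λ ≈ 13.1607. p(55) = -566 and p(56) = 1655 have opposite signs, so a root lies in (55, 56); Newton's method refines it to λ ≈ 55.2631. Check (Vieta): the three roots sum to 72, matching tr M = 72.
So the eigenvalues of A^T A are ≈ 3.5762, 13.1607, 55.2631 (all ≥ 0, as they must be for A^T A). The largest is λ_max ≈ 55.2631, hence ||A||_2 = sqrt(λ_max) ≈ 7.4339.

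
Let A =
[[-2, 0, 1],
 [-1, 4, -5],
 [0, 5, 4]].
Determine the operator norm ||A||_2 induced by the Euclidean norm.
||A||_2 ≈ 6.5079 (= sqrt(largest eigenvalue of A^T A))

||A||_2 = sigma_max(A) = sqrt(lambda_max(A^T A)). Form the symmetric matrix M = A^T A =
[[5, -4, 3],
 [-4, 41, 0],
 [3, 0, 42]].
Its characteristic polynomial (trace, sum of principal 2x2 minors, determinant of M give the coefficients) is
  p(λ) = det(λ I - M) = λ^3 - 88λ^2 + 2112λ - 7569.
No integer candidate from the rational root theorem (±divisors of 7569) is a root, so the roots are irrational. The cubic discriminant is Δ = 2100357 > 0, so there are three distinct real roots. p(4) = -465 and p(5) = 916 have opposite signs, so a root lies in (4, 5); Newton's method refines it to λ ≈ 4.3249. p(41) = 16 and p(42) = -9 have opposite signs, so a root lies in (41, 42); Newton's method refines it to λ ≈ 41.3225. p(42) = -9 and p(43) = 42 have opposite signs, so a root lies in (42, 43); Newton's method refines it to λ ≈ 42.3526. Check (Vieta): the three roots sum to 88, matching tr M = 88.
So the eigenvalues of A^T A are ≈ 4.3249, 41.3225, 42.3526 (all ≥ 0, as they must be for A^T A). The largest is λ_max ≈ 42.3526, hence ||A||_2 = sqrt(λ_max) ≈ 6.5079.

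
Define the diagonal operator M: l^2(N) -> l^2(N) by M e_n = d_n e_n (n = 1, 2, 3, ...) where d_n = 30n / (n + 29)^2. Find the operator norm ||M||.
||M|| = 15/58 (attained at n = 29)

For M diagonal, ||M|| = sup_n |d_n|. Treat f(x) = 30x / (x + 29)^2 for real x > 0. By the quotient rule, f'(x) = 30(29 - x)/(x + 29)^3, which is positive for x < 29 and negative for x > 29. So f has a unique maximum at x = 29, and since 29 is a positive integer, the supremum over n ≥ 1 is attained at n = 29: d_29 = 30·29/(29 + 29)^2 = 30·29/3364 = 15/58. Hence ||M|| = 15/58.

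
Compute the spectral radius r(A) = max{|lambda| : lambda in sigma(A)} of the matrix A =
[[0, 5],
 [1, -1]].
r(A) = (1 + sqrt(21))/2 ≈ 2.7913

The eigenvalues of A are the roots of its characteristic polynomial. With M = A (coefficients from the trace and determinant):
  p(λ) = det(λ I - M) = λ^2 + λ - 5.
For λ^2 + λ - 5 the discriminant is 21. It is nonnegative but not a perfect square, so the roots are real and irrational: λ = (-1 ± sqrt(21))/2 ≈ 1.7913, -2.7913.
Thus the eigenvalues (to 4 decimals) are 1.7913 (modulus 1.7913); -2.7913 (modulus 2.7913). The spectral radius is the largest modulus: r(A) = (1 + sqrt(21))/2 ≈ 2.7913. (Cross-check: r(A) ≤ ||A||_2 ≈ 5.1029; equality holds whenever A is normal, though it can also hold for some non-normal A.)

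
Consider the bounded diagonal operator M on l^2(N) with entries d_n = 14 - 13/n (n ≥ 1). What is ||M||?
||M|| = 14

For a diagonal operator on l^2 with entries d_n, ||M|| = sup_n |d_n|. Here d_1 = 1, d_2 = 15/2, ..., and d_n = 14 - 13/n increases monotonically toward 14. All terms lie in [1, 14), so |d_n| = d_n and the supremum is the limit 14, which is not attained by any individual d_n. Hence ||M|| = 14.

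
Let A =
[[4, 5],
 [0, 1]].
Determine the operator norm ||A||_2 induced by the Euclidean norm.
||A||_2 = sqrt((42 + sqrt(1700))/2) ≈ 6.451 (= sqrt(largest eigenvalue of A^T A))

||A||_2 = sigma_max(A) = sqrt(lambda_max(A^T A)). Form the symmetric matrix M = A^T A =
[[16, 20],
 [20, 26]].
Its characteristic polynomial (trace, determinant of M give the coefficients) is
  p(λ) = det(λ I - M) = λ^2 - 42λ + 16.
For λ^2 - 42λ + 16 the discriminant is 1700. It is nonnegative but not a perfect square, so the roots are real and irrational: λ = (42 ± sqrt(1700))/2 ≈ 41.6155, 0.3845.
So the eigenvalues of A^T A are ≈ 0.3845, 41.6155 (all ≥ 0, as they must be for A^T A). The largest is λ_max = (42 + sqrt(1700))/2 ≈ 41.6155, hence ||A||_2 = sqrt(λ_max) = sqrt((42 + sqrt(1700))/2) ≈ 6.451.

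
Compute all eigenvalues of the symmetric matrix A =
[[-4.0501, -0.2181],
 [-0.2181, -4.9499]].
sigma(A) ≈ {-5, -4}

A is real symmetric, so its spectrum consists of real eigenvalues. Expanding the characteristic polynomial of the displayed matrix gives
  det(λ I - A) = p(λ) = λ^2 + (9)λ + (20).
Solving p(λ) = 0 yields eigenvalues ≈ -5, -4. (A is shown rounded to 4 decimals, so these recover the underlying integer eigenvalues to within that precision.)
Verification: the trace of A = -9 equals the sum of eigenvalues -9, and det(A) ≈ 20.0000 matches the eigenvalue product 20.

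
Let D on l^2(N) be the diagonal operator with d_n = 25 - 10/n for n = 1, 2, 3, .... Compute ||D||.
||D|| = 25

For a diagonal operator on l^2 with entries d_n, ||D|| = sup_n |d_n|. Here d_1 = 15, d_2 = 20, ..., and d_n = 25 - 10/n increases monotonically toward 25. All terms lie in [15, 25), so |d_n| = d_n and the supremum is the limit 25, which is not attained by any individual d_n. Hence ||D|| = 25.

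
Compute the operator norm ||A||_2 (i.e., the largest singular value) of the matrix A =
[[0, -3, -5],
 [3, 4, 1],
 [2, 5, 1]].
||A||_2 ≈ 8.5325 (= sqrt(largest eigenvalue of A^T A))

||A||_2 = sigma_max(A) = sqrt(lambda_max(A^T A)). Form the symmetric matrix M = A^T A =
[[13, 22, 5],
 [22, 50, 24],
 [5, 24, 27]].
Its characteristic polynomial (trace, sum of principal 2x2 minors, determinant of M give the coefficients) is
  p(λ) = det(λ I - M) = λ^3 - 90λ^2 + 1266λ - 1024.
No integer candidate from the rational root theorem (±divisors of 1024) is a root, so the roots are irrational. The cubic discriminant is Δ = 3951813744 > 0, so there are three distinct real roots. p(0) = -1024 and p(1) = 153 have opposite signs, so a root lies in (0, 1); Newton's method refines it to λ ≈ 0.861. p(16) = 288 and p(17) = -599 have opposite signs, so a root lies in (16, 17); Newton's method refines it to λ ≈ 16.3349. p(72) = -3184 and p(73) = 801 have opposite signs, so a root lies in (72, 73); Newton's method refines it to λ ≈ 72.804. Check (Vieta): the three roots sum to 90, matching tr M = 90.
So the eigenvalues of A^T A are ≈ 0.861, 16.3349, 72.804 (all ≥ 0, as they must be for A^T A). The largest is λ_max ≈ 72.804, hence ||A||_2 = sqrt(λ_max) ≈ 8.5325.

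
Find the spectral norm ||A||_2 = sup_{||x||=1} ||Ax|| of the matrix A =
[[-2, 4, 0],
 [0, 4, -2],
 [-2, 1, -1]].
||A||_2 ≈ 6.2432 (= sqrt(largest eigenvalue of A^T A))

||A||_2 = sigma_max(A) = sqrt(lambda_max(A^T A)). Form the symmetric matrix M = A^T A =
[[8, -10, 2],
 [-10, 33, -9],
 [2, -9, 5]].
Its characteristic polynomial (trace, sum of principal 2x2 minors, determinant of M give the coefficients) is
  p(λ) = det(λ I - M) = λ^3 - 46λ^2 + 284λ - 400.
No integer candidate from the rational root theorem (±divisors of 400) is a root, so the roots are irrational. The cubic discriminant is Δ = 13046080 > 0, so there are three distinct real roots. p(2) = -8 and p(3) = 65 have opposite signs, so a root lies in (2, 3); Newton's method refines it to λ ≈ 2.0733. p(4) = 64 and p(5) = -5 have opposite signs, so a root lies in (4, 5); Newton's method refines it to λ ≈ 4.9497. p(38) = -1160 and p(39) = 29 have opposite signs, so a root lies in (38, 39); Newton's method refines it to λ ≈ 38.9769. Check (Vieta): the three roots sum to 46, matching tr M = 46.
So the eigenvalues of A^T A are ≈ 2.0733, 4.9497, 38.9769 (all ≥ 0, as they must be for A^T A). The largest is λ_max ≈ 38.9769, hence ||A||_2 = sqrt(λ_max) ≈ 6.2432.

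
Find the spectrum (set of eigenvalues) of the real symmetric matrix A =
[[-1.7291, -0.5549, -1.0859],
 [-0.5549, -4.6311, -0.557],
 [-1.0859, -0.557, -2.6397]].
sigma(A) ≈ {-5, -3, -1}

A is real symmetric, so its spectrum consists of real eigenvalues. Expanding the characteristic polynomial of the displayed matrix gives
  det(λ I - A) = p(λ) = λ^3 + (9)λ^2 + (23)λ + (14.9989).
Solving p(λ) = 0 yields eigenvalues ≈ -5, -3, -1. (A is shown rounded to 4 decimals, so these recover the underlying integer eigenvalues to within that precision.)
Verification: the trace of A = -9 equals the sum of eigenvalues -9, and det(A) ≈ -14.9989 matches the eigenvalue product -15.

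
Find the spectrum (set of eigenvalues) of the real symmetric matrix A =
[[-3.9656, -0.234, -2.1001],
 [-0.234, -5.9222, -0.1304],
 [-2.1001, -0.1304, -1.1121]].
sigma(A) ≈ {-6, -5, 0}

A is real symmetric, so its spectrum consists of real eigenvalues. Expanding the characteristic polynomial of the displayed matrix gives
  det(λ I - A) = p(λ) = λ^3 + (11)λ^2 + (30)λ + (-0.0018).
Solving p(λ) = 0 yields eigenvalues ≈ -6, -5, 0. (A is shown rounded to 4 decimals, so these recover the underlying integer eigenvalues to within that precision.)
Verification: the trace of A = -11 equals the sum of eigenvalues -11, and det(A) ≈ 0.0018 matches the eigenvalue product 0.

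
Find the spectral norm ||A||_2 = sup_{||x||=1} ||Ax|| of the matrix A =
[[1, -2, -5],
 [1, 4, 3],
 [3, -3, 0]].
||A||_2 ≈ 7.3837 (= sqrt(largest eigenvalue of A^T A))

||A||_2 = sigma_max(A) = sqrt(lambda_max(A^T A)). Form the symmetric matrix M = A^T A =
[[11, -7, -2],
 [-7, 29, 22],
 [-2, 22, 34]].
Its characteristic polynomial (trace, sum of principal 2x2 minors, determinant of M give the coefficients) is
  p(λ) = det(λ I - M) = λ^3 - 74λ^2 + 1142λ - 4356.
No integer candidate from the rational root theorem (±divisors of 4356) is a root, so the roots are irrational. The cubic discriminant is Δ = 237343328 > 0, so there are three distinct real roots. p(5) = -371 and p(6) = 48 have opposite signs, so a root lies in (5, 6); Newton's method refines it to λ ≈ 5.87. p(13) = 181 and p(14) = -128 have opposite signs, so a root lies in (13, 14); Newton's method refines it to λ ≈ 13.6114. p(54) = -1008 and p(55) = 979 have opposite signs, so a root lies in (54, 55); Newton's method refines it to λ ≈ 54.5185. Check (Vieta): the three roots sum to 74, matching tr M = 74.
So the eigenvalues of A^T A are ≈ 5.87, 13.6114, 54.5185 (all ≥ 0, as they must be for A^T A). The largest is λ_max ≈ 54.5185, hence ||A||_2 = sqrt(λ_max) ≈ 7.3837.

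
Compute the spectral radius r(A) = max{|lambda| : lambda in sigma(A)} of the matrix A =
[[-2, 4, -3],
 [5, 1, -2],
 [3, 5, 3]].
r(A) ≈ 5.7477

The eigenvalues of A are the roots of its characteristic polynomial. With M = A (coefficients from the trace, the sum of principal 2x2 minors, and det A):
  p(λ) = det(λ I - M) = λ^3 - 2λ^2 - 6λ + 176.
No integer candidate from the rational root theorem (±divisors of 176) is a root, so the roots are irrational. The cubic discriminant is Δ = -791696 < 0, so there is one real root and a complex-conjugate pair. p(-6) = -76 and p(-5) = 31 have opposite signs, so a root lies in (-6, -5); Newton's method refines it to λ ≈ -5.3274. Dividing out (λ - (-5.3274)) leaves approximately λ^2 - 7.3274λ + 33.0365. For λ^2 - 7.3274λ + 33.0365 the discriminant is -78.4546. It is negative, so the remaining roots are the complex-conjugate pair λ ≈ 3.6637 ± 4.4287i. Their product equals the constant term, so |λ|^2 ≈ 33.0365 and |λ| ≈ 5.7477.
Thus the eigenvalues (to 4 decimals) are -5.3274 (modulus 5.3274); 3.6637 ± 4.4287i (modulus 5.7477). The spectral radius is the largest modulus: r(A) ≈ 5.7477. (Cross-check: r(A) ≤ ||A||_2 ≈ 7.259; equality holds whenever A is normal, though it can also hold for some non-normal A.)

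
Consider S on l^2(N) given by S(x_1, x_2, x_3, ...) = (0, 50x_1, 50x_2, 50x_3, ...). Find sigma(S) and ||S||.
sigma(S) = closed disk {z in C : |z| ≤ 50}; ||S|| = 50

Note S = 50·U where U is the unit right shift (U x)_k = x_{k-1} (with x_0 := 0); so ||S|| = 50||U|| and sigma(S) = 50·sigma(U). ||S x||^2 = sum_{k≥1} |50x_k|^2 = 2500||x||^2, so ||S|| = 50 and sigma(S) ⊂ {|z| ≤ 50}. For any |lambda| < 50, the equation (S - lambda I) x = 0 forces x_1 = 0, then 50x_k = lambda x_{k+1} ⇒ x = 0, so S has no eigenvalues. But (S - lambda I) is not surjective for |lambda| < 50: solving (S - lambda I) x = e_1 would require x_n proportional to (lambda/50)^(-n), which is not in l^2. So every |lambda| < 50 lies in the residual spectrum. The boundary |lambda| = 50 is in the approximate point spectrum (the spectrum is closed). Hence sigma(S) is the closed disk of radius 50.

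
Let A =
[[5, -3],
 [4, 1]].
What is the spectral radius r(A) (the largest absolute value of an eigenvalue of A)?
r(A) = sqrt(17) ≈ 4.1231

The eigenvalues of A are the roots of its characteristic polynomial. With M = A (coefficients from the trace and determinant):
  p(λ) = det(λ I - M) = λ^2 - 6λ + 17.
For λ^2 - 6λ + 17 the discriminant is -32. It is negative, so the roots are the complex-conjugate pair λ = 3 ± (sqrt(32)/2) i ≈ 3 ± 2.8284i. For a conjugate pair the product of the roots equals the constant term, so |λ|^2 = 17 and |λ| = sqrt(17) ≈ 4.1231.
Thus the eigenvalues (to 4 decimals) are 3 ± 2.8284i (modulus 4.1231). The spectral radius is the largest modulus: r(A) = sqrt(17) ≈ 4.1231. (Cross-check: r(A) ≤ ||A||_2 ≈ 6.6713; equality holds whenever A is normal, though it can also hold for some non-normal A.)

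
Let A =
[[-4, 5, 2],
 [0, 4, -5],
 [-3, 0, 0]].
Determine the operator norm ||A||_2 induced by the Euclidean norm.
||A||_2 ≈ 7.4279 (= sqrt(largest eigenvalue of A^T A))

||A||_2 = sigma_max(A) = sqrt(lambda_max(A^T A)). Form the symmetric matrix M = A^T A =
[[25, -20, -8],
 [-20, 41, -10],
 [-8, -10, 29]].
Its characteristic polynomial (trace, sum of principal 2x2 minors, determinant of M give the coefficients) is
  p(λ) = det(λ I - M) = λ^3 - 95λ^2 + 2375λ - 9801.
No integer candidate from the rational root theorem (±divisors of 9801) is a root, so the roots are irrational. The cubic discriminant is Δ = 918875648 > 0, so there are three distinct real roots. p(5) = -176 and p(6) = 1245 have opposite signs, so a root lies in (5, 6); Newton's method refines it to λ ≈ 5.1181. p(34) = 433 and p(35) = -176 have opposite signs, so a root lies in (34, 35); Newton's method refines it to λ ≈ 34.708. p(55) = -176 and p(56) = 895 have opposite signs, so a root lies in (55, 56); Newton's method refines it to λ ≈ 55.1739. Check (Vieta): the three roots sum to 95, matching tr M = 95.
So the eigenvalues of A^T A are ≈ 5.1181, 34.708, 55.1739 (all ≥ 0, as they must be for A^T A). The largest is λ_max ≈ 55.1739, hence ||A||_2 = sqrt(λ_max) ≈ 7.4279.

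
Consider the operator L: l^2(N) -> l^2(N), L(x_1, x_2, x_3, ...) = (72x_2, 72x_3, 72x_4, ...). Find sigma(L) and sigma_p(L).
sigma(L) = closed disk {z in C : |z| ≤ 72}; sigma_p(L) = open disk {z in C : |z| < 72}

Note L = 72·V where V is the unit left shift (V x)_k = x_{k+1}; so sigma(L) = 72·sigma(V) and ||L|| = 72||V||. ||L x||^2 = 5184sum_{k≥2} |x_k|^2 ≤ 5184||x||^2, with equality on {x : x_1 = 0}, so ||L|| = 72. For any lambda with |lambda| < 72, set r = lambda/72 (|r| < 1); the vector x = (1, r, r^2, ...) is in l^2 and satisfies L x = 72(r, r^2, ...) = lambda x, so lambda is an eigenvalue. On the boundary |lambda| = 72 the geometric series diverges, so no l^2 eigenvector exists, but these lambda lie in the approximate point spectrum. Hence sigma(L) is the closed disk of radius 72 and sigma_p(L) is the open disk.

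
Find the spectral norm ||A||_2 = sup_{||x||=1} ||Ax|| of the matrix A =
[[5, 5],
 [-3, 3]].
||A||_2 = sqrt(50) ≈ 7.0711 (= sqrt(largest eigenvalue of A^T A))

||A||_2 = sigma_max(A) = sqrt(lambda_max(A^T A)). Form the symmetric matrix M = A^T A =
[[34, 16],
 [16, 34]].
Its characteristic polynomial (trace, determinant of M give the coefficients) is
  p(λ) = det(λ I - M) = λ^2 - 68λ + 900.
For λ^2 - 68λ + 900 the discriminant is 1024. It is a perfect square (32^2), so the roots are rational: λ = (68 ± 32)/2 = 50, 18.
So the eigenvalues of A^T A are ≈ 18, 50 (all ≥ 0, as they must be for A^T A). The largest is λ_max = 50, hence ||A||_2 = sqrt(λ_max) = sqrt(50) ≈ 7.0711.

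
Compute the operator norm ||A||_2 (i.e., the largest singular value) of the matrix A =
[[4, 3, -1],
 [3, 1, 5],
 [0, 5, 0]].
||A||_2 ≈ 6.9914 (= sqrt(largest eigenvalue of A^T A))

||A||_2 = sigma_max(A) = sqrt(lambda_max(A^T A)). Form the symmetric matrix M = A^T A =
[[25, 15, 11],
 [15, 35, 2],
 [11, 2, 26]].
Its characteristic polynomial (trace, sum of principal 2x2 minors, determinant of M give the coefficients) is
  p(λ) = det(λ I - M) = λ^3 - 86λ^2 + 2085λ - 13225.
No integer candidate from the rational root theorem (±divisors of 13225) is a root, so the roots are irrational. The cubic discriminant is Δ = 211285825 > 0, so there are three distinct real roots. p(9) = -697 and p(10) = 25 have opposite signs, so a root lies in (9, 10); Newton's method refines it to λ ≈ 9.9625. p(27) = 59 and p(28) = -317 have opposite signs, so a root lies in (27, 28); Newton's method refines it to λ ≈ 27.1583. p(48) = -697 and p(49) = 103 have opposite signs, so a root lies in (48, 49); Newton's method refines it to λ ≈ 48.8792. Check (Vieta): the three roots sum to 86, matching tr M = 86.
So the eigenvalues of A^T A are ≈ 9.9625, 27.1583, 48.8792 (all ≥ 0, as they must be for A^T A). The largest is λ_max ≈ 48.8792, hence ||A||_2 = sqrt(λ_max) ≈ 6.9914.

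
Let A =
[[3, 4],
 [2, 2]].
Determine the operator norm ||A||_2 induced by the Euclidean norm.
||A||_2 = sqrt((33 + sqrt(1073))/2) ≈ 5.734 (= sqrt(largest eigenvalue of A^T A))

||A||_2 = sigma_max(A) = sqrt(lambda_max(A^T A)). Form the symmetric matrix M = A^T A =
[[13, 16],
 [16, 20]].
Its characteristic polynomial (trace, determinant of M give the coefficients) is
  p(λ) = det(λ I - M) = λ^2 - 33λ + 4.
For λ^2 - 33λ + 4 the discriminant is 1073. It is nonnegative but not a perfect square, so the roots are real and irrational: λ = (33 ± sqrt(1073))/2 ≈ 32.8783, 0.1217.
So the eigenvalues of A^T A are ≈ 0.1217, 32.8783 (all ≥ 0, as they must be for A^T A). The largest is λ_max = (33 + sqrt(1073))/2 ≈ 32.8783, hence ||A||_2 = sqrt(λ_max) = sqrt((33 + sqrt(1073))/2) ≈ 5.734.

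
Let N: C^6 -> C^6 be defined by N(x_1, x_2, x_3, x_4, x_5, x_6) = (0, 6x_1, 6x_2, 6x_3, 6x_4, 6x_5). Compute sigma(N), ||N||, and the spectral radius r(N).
sigma(N) = {0}; ||N|| = 6; r(N) = 0. (N is nilpotent with N^6 = 0.)

On C^6, N is a strictly lower-triangular matrix with 6 on the subdiagonal and zeros elsewhere, so its characteristic polynomial is lambda^6 and every eigenvalue is 0: sigma(N) = {0}. For the operator norm, N e_i = 6e_{i+1} for i = 1, ..., 5 and N e_6 = 0, so the singular values of N are 6 (with multiplicity 5) and 0; hence ||N|| = 6. The spectral radius r(N) = max|lambda| = 0. Note ||N|| > r(N) — characteristic of non-normal nilpotent operators. Indeed N^6 = 0.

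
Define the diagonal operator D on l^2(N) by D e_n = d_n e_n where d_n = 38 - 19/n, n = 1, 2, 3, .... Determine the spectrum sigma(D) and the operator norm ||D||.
sigma(D) = {38 - 19/n : n ≥ 1} ∪ {38}; ||D|| = 38

A bounded diagonal operator on l^2 with diagonal entries d_n has spectrum equal to the closure of {d_n : n ≥ 1}: every d_n is an eigenvalue (with eigenvector e_n), so {d_n} ⊂ sigma(D); the spectrum is closed, so its closure is too; and for lambda not in the closure, (D - lambda I) has bounded inverse (the diagonal entries 1/(d_n - lambda) are bounded). For our sequence d_n = 38 - 19/n, n = 1, 2, 3, ...:
  - {d_n} = {38 - 19/n : n ≥ 1}; the only limit point is 38
  - closure = {38 - 19/n : n ≥ 1} ∪ {38}
For the norm: a diagonal operator has ||D|| = sup_n |d_n|. Here d_n = 38 - 19/n increases monotonically from d_1 = 19 toward 38, with all terms in [19, 38); so sup_n |d_n| = 38 (the supremum is the limit, not attained). So ||D|| = 38.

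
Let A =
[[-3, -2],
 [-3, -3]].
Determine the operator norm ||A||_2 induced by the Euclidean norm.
||A||_2 = sqrt((31 + sqrt(925))/2) ≈ 5.5414 (= sqrt(largest eigenvalue of A^T A))

||A||_2 = sigma_max(A) = sqrt(lambda_max(A^T A)). Form the symmetric matrix M = A^T A =
[[18, 15],
 [15, 13]].
Its characteristic polynomial (trace, determinant of M give the coefficients) is
  p(λ) = det(λ I - M) = λ^2 - 31λ + 9.
For λ^2 - 31λ + 9 the discriminant is 925. It is nonnegative but not a perfect square, so the roots are real and irrational: λ = (31 ± sqrt(925))/2 ≈ 30.7069, 0.2931.
So the eigenvalues of A^T A are ≈ 0.2931, 30.7069 (all ≥ 0, as they must be for A^T A). The largest is λ_max = (31 + sqrt(925))/2 ≈ 30.7069, hence ||A||_2 = sqrt(λ_max) = sqrt((31 + sqrt(925))/2) ≈ 5.5414.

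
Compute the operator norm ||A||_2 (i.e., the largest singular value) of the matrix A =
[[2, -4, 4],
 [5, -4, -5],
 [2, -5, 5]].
||A||_2 ≈ 9.6 (= sqrt(largest eigenvalue of A^T A))

||A||_2 = sigma_max(A) = sqrt(lambda_max(A^T A)). Form the symmetric matrix M = A^T A =
[[33, -38, -7],
 [-38, 57, -21],
 [-7, -21, 66]].
Its characteristic polynomial (trace, sum of principal 2x2 minors, determinant of M give the coefficients) is
  p(λ) = det(λ I - M) = λ^3 - 156λ^2 + 5887λ - 324.
No integer candidate from the rational root theorem (±divisors of 324) is a root, so the roots are irrational. The cubic discriminant is Δ = 27742489988 > 0, so there are three distinct real roots. p(0) = -324 and p(1) = 5408 have opposite signs, so a root lies in (0, 1); Newton's method refines it to λ ≈ 0.0551. p(63) = 1440 and p(64) = -388 have opposite signs, so a root lies in (63, 64); Newton's method refines it to λ ≈ 63.7845. p(92) = -416 and p(93) = 2280 have opposite signs, so a root lies in (92, 93); Newton's method refines it to λ ≈ 92.1604. Check (Vieta): the three roots sum to 156, matching tr M = 156.
So the eigenvalues of A^T A are ≈ 0.0551, 63.7845, 92.1604 (all ≥ 0, as they must be for A^T A). The largest is λ_max ≈ 92.1604, hence ||A||_2 = sqrt(λ_max) ≈ 9.6.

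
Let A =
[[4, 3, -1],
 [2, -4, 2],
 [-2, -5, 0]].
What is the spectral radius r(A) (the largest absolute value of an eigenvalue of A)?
r(A) ≈ 4.8467

The eigenvalues of A are the roots of its characteristic polynomial. With M = A (coefficients from the trace, the sum of principal 2x2 minors, and det A):
  p(λ) = det(λ I - M) = λ^3 - 14λ - 46.
No integer candidate from the rational root theorem (±divisors of 46) is a root, so the roots are irrational. The cubic discriminant is Δ = -46156 < 0, so there is one real root and a complex-conjugate pair. p(4) = -38 and p(5) = 9 have opposite signs, so a root lies in (4, 5); Newton's method refines it to λ ≈ 4.8467. Dividing out (λ - (4.8467)) leaves approximately λ^2 + 4.8467λ + 9.4909. For λ^2 + 4.8467λ + 9.4909 the discriminant is -14.4727. It is negative, so the remaining roots are the complex-conjugate pair λ ≈ -2.4234 ± 1.9022i. Their product equals the constant term, so |λ|^2 ≈ 9.4909 and |λ| ≈ 3.0807.
Thus the eigenvalues (to 4 decimals) are 4.8467 (modulus 4.8467); -2.4234 ± 1.9022i (modulus 3.0807). The spectral radius is the largest modulus: r(A) ≈ 4.8467. (Cross-check: r(A) ≤ ||A||_2 ≈ 7.6184; equality holds whenever A is normal, though it can also hold for some non-normal A.)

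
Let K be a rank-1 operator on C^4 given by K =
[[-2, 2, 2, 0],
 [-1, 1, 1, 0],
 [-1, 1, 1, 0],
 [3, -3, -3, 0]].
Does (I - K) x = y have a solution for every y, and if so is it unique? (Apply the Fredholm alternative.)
(I - K) is invertible (det(I - K) = 1 ≠ 0), so for every y in C^4 the equation (I - K) x = y has a unique solution.

K has rank 1, so it is an outer product K = u v^T: every row of K is a multiple of one row vector. Reading off the entries, u = (2, 1, 1, -3) and v = (-1, 1, 1, 0) (row i of K equals u_i·v^T). A rank-one matrix u v^T satisfies K u = u (v·u) and kills the (3)-dimensional subspace v^⊥, so its characteristic polynomial is lambda^3 (lambda - v·u) with v·u = tr K = 0. Hence the eigenvalues of I - K are 1 (multiplicity 3) and 1 - (0) = 1, so det(I - K) = 1. (Direct check: I - K =
[[3, -2, -2, 0],
 [1, 0, -1, 0],
 [1, -1, 0, 0],
 [-3, 3, 3, 1]]
has determinant 1.) The finite-dimensional Fredholm alternative says: either (I - K) is invertible, or ker(I - K) ≠ {0} and then range(I - K) = ker((I - K)^*)^⊥, with dim ker(I - K) = dim ker((I - K)^*). Since det(I - K) ≠ 0, 1 is not an eigenvalue of K and ker(I - K) = {0}, so we are in the first case: for every y there is a unique x = (I - K)^(-1) y. Explicitly, by the Sherman–Morrison formula, (I - u v^T)^(-1) = I + u v^T/(1 - v·u), i.e. (I - K)^(-1) = I + K.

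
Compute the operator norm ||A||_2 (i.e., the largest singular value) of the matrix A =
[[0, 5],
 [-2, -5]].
||A||_2 = sqrt((54 + sqrt(2516))/2) ≈ 7.2166 (= sqrt(largest eigenvalue of A^T A))

||A||_2 = sigma_max(A) = sqrt(lambda_max(A^T A)). Form the symmetric matrix M = A^T A =
[[4, 10],
 [10, 50]].
Its characteristic polynomial (trace, determinant of M give the coefficients) is
  p(λ) = det(λ I - M) = λ^2 - 54λ + 100.
For λ^2 - 54λ + 100 the discriminant is 2516. It is nonnegative but not a perfect square, so the roots are real and irrational: λ = (54 ± sqrt(2516))/2 ≈ 52.0799, 1.9201.
So the eigenvalues of A^T A are ≈ 1.9201, 52.0799 (all ≥ 0, as they must be for A^T A). The largest is λ_max = (54 + sqrt(2516))/2 ≈ 52.0799, hence ||A||_2 = sqrt(λ_max) = sqrt((54 + sqrt(2516))/2) ≈ 7.2166.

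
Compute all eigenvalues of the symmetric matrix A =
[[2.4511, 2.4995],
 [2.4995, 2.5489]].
sigma(A) ≈ {0, 5}

A is real symmetric, so its spectrum consists of real eigenvalues. Expanding the characteristic polynomial of the displayed matrix gives
  det(λ I - A) = p(λ) = λ^2 + (-5)λ + (0).
Solving p(λ) = 0 yields eigenvalues ≈ 0, 5. (A is shown rounded to 4 decimals, so these recover the underlying integer eigenvalues to within that precision.)
Verification: the trace of A = 5 equals the sum of eigenvalues 5, and det(A) ≈ 0.0001 matches the eigenvalue product 0.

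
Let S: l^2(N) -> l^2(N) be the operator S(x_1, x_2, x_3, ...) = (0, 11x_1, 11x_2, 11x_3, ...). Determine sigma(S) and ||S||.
sigma(S) = closed disk {z in C : |z| ≤ 11}; ||S|| = 11

Note S = 11·U where U is the unit right shift (U x)_k = x_{k-1} (with x_0 := 0); so ||S|| = 11||U|| and sigma(S) = 11·sigma(U). ||S x||^2 = sum_{k≥1} |11x_k|^2 = 121||x||^2, so ||S|| = 11 and sigma(S) ⊂ {|z| ≤ 11}. For any |lambda| < 11, the equation (S - lambda I) x = 0 forces x_1 = 0, then 11x_k = lambda x_{k+1} ⇒ x = 0, so S has no eigenvalues. But (S - lambda I) is not surjective for |lambda| < 11: solving (S - lambda I) x = e_1 would require x_n proportional to (lambda/11)^(-n), which is not in l^2. So every |lambda| < 11 lies in the residual spectrum. The boundary |lambda| = 11 is in the approximate point spectrum (the spectrum is closed). Hence sigma(S) is the closed disk of radius 11.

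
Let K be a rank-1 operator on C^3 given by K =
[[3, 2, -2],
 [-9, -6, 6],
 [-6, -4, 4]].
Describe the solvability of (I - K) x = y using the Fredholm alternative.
(I - K) is singular (det(I - K) = 0, i.e. 1 ∈ sigma(K)). (I - K) x = y is solvable iff y ⊥ ker((I - K)^*) = span{(3, 2, -2)}, i.e. iff 3y_1 + 2y_2 - 2y_3 = 0. When solvable, the solutions are x = y + c·(1, -3, -2), c arbitrary (ker(I - K) = span{(1, -3, -2)}, dimension 1).

K has rank 1, so it is an outer product K = u v^T: every row of K is a multiple of one row vector. Reading off the entries, u = (1, -3, -2) and v = (3, 2, -2) (row i of K equals u_i·v^T). A rank-one matrix u v^T satisfies K u = u (v·u) and kills the (2)-dimensional subspace v^⊥, so its characteristic polynomial is lambda^2 (lambda - v·u) with v·u = tr K = 1. Hence the eigenvalues of I - K are 1 (multiplicity 2) and 1 - (1) = 0, so det(I - K) = 0. (Direct check: I - K =
[[-2, -2, 2],
 [9, 7, -6],
 [6, 4, -3]]
has determinant 0.) So 1 is an eigenvalue of K and (I - K) is not invertible. The finite-dimensional Fredholm alternative says: either (I - K) is invertible, or ker(I - K) ≠ {0} and then range(I - K) = ker((I - K)^*)^⊥, with dim ker(I - K) = dim ker((I - K)^*). We are in the second case, so we need both kernels. Kernel of I - K: (I - K) u = u - u (v·u) = u - u = 0, so ker(I - K) = span{u} = span{(1, -3, -2)} (it is exactly 1-dimensional because rank(I - K) = 2). Kernel of the adjoint: K is real, so (I - K)^* = I - K^T = I - v u^T, and (I - v u^T) v = v - v (u·v) = 0; hence ker((I - K)^*) = span{v} = span{(3, 2, -2)}. Therefore (I - K) x = y is solvable iff <y, v> = 0, i.e. iff 3y_1 + 2y_2 - 2y_3 = 0. When this holds, K y = u (v·y) = 0, so (I - K) y = y and x = y is a particular solution; the full solution set is the line x = y + c·u = y + c·(1, -3, -2), c ∈ C.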